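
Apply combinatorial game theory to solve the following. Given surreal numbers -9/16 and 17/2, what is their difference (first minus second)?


x = -9/16, y = 17/2
Converting to common denominator: 16
x = -9/16, y = 136/16
x - y = -9/16 - 17/2 = -145/16

-145/16


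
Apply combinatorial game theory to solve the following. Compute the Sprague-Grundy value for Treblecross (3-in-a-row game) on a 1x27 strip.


Treblecross: place X on empty cells; 3-in-a-row wins.
Playing within two cells of an existing X lets the opponent win at once, so sensible play treats the cells i-2..i+2 around each X as dead. The player left with no safe cell loses, so this is a normal-play take-away game on strips of safe cells.
Placing X at cell i (0-indexed) of a strip of k safe cells leaves independent strips of sizes max(0, i-2) and max(0, k-i-3). Hence G(k) = mex{ G(max(0,i-2)) XOR G(max(0,k-i-3)) : 0 <= i < k }, with G(0) = 0.
G(1): splits (0,0):0^0=0 -> mex({0}) = 1
G(2): splits (0,0):0^0=0 -> mex({0}) = 1
G(3): splits (0,0):0^0=0 -> mex({0}) = 1
G(4): splits (0,1):0^1=1 (0,0):0^0=0 -> mex({0, 1}) = 2
G(5): splits (0,2):0^1=1 (0,1):0^1=1 (0,0):0^0=0 -> mex({0, 1}) = 2
G(6) = mex({1}) = 0
G(7) = mex({0, 1, 2}) = 3
G(8) = mex({0, 1, 2}) = 3
G(9) = mex({0, 2}) = 1
G(10) = mex({0, 2, 3}) = 1
G(11) = mex({0, 3}) = 1
G(12) = mex({1, 3}) = 0
G(13) = mex({0, 1, 2, 3}) = 4
G(14) = mex({0, 1, 2}) = 3
G(15) = mex({0, 1, 2}) = 3
G(16) = mex({0, 1, 2, 4}) = 3
G(17) = mex({0, 1, 3, 4}) = 2
G(18) = mex({0, 1, 3, 4}) = 2
G(19) = mex({0, 1, 3, 5}) = 2
G(20) = mex({0, 1, 2, 3, 5}) = 4
G(21) = mex({0, 1, 2, 3, 5}) = 4
G(22) = mex({1, 2, 6}) = 0
G(23) = mex({0, 1, 2, 3, 4, 6}) = 5
G(24) = mex({0, 1, 2, 3, 4}) = 5
G(25) = mex({0, 1, 3, 4, 7}) = 2
G(26) = mex({0, 1, 3, 4, 5, 7}) = 2
G(27) = mex({0, 1, 3, 5}) = 2
Therefore G(27) = 2.

2


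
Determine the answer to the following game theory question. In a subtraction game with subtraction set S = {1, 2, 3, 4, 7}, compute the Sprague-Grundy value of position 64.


The subtraction set is S = {1, 2, 3, 4, 7}.
G(k) = mex{ G(k - s) : s in S, s <= k }. We compute iteratively: G(0) = 0.
G(1) = mex({0}) = 1
G(2) = mex({0, 1}) = 2
G(3) = mex({0, 1, 2}) = 3
G(4) = mex({0, 1, 2, 3}) = 4
G(5) = mex({1, 2, 3, 4}) = 0
G(6) = mex({0, 2, 3, 4}) = 1
G(7) = mex({0, 1, 3, 4}) = 2
G(8) = mex({0, 1, 2, 4}) = 3
G(9) = mex({0, 1, 2, 3}) = 4
G(10) = mex({1, 2, 3, 4}) = 0
G(11) = mex({0, 2, 3, 4}) = 1
Observe that G(5)..G(11) = 0, 1, 2, 3, 4, 0, 1 repeats G(0)..G(6) = 0, 1, 2, 3, 4, 0, 1.
For k >= max(S) = 7, G(k) is determined by the previous 7 values G(k-7)..G(k-1); a window of 7 consecutive values has recurred shifted by 5, so by induction G(k + 5) = G(k) for all k >= 0: the sequence is periodic from the start with period 5.
One period: G(0..4) = 0, 1, 2, 3, 4.
64 mod 5 = 4, so G(64) = G(4) = 4.

4


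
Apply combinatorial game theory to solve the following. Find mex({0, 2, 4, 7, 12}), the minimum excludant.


Set = {0, 2, 4, 7, 12}
0 is in the set.
1 is NOT in the set. This is the mex.
mex = 1

1


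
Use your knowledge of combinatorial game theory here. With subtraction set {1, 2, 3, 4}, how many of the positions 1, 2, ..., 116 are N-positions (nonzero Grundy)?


Subtraction set S = {1, 2, 3, 4}, so G(n) = n mod 5.
G(n) = 0 when n is a multiple of 5.
Multiples of 5 in [1, 116]: 23
N-positions (nonzero Grundy) = 116 - 23 = 93

93


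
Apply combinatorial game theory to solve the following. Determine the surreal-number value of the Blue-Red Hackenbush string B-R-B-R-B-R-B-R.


Edges (from ground): B-R-B-R-B-R-B-R
By Berlekamp's sign-expansion rule, a Blue-Red Hackenbush stalk has the value of the surreal number whose sign sequence is the edge sequence with B -> + and R -> -.
Sign sequence: +-+-+-+-
Trace the sign expansion in the surreal number tree, starting from 0:
Edge 1: B (sign +) -> bounds (0, +inf), value = 1
Edge 2: R (sign -) -> bounds (0, 1), value = 1/2
Edge 3: B (sign +) -> bounds (1/2, 1), value = 3/4
Edge 4: R (sign -) -> bounds (1/2, 3/4), value = 5/8
Edge 5: B (sign +) -> bounds (5/8, 3/4), value = 11/16
Edge 6: R (sign -) -> bounds (5/8, 11/16), value = 21/32
Edge 7: B (sign +) -> bounds (21/32, 11/16), value = 43/64
Edge 8: R (sign -) -> bounds (21/32, 43/64), value = 85/128
Game value = 85/128

85/128


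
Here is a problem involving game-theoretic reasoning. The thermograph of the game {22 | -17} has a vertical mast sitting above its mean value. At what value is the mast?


Game = {22 | -17}, a switch {a | b} with numbers a > b.
Its thermograph has left wall a - t and right wall b + t, which meet at t = (a - b)/2, where both equal (a + b)/2. So the mast (mean value) is at (a + b)/2.
Mean = (22 + (-17))/2 = 5/2 = 5/2

5/2


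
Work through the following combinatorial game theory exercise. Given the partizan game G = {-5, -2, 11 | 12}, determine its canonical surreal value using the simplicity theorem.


Left options: {-5, -2, 11}, max = 11
Right options: {12}, min = 12
All options are numbers and max(Left) < min(Right), so by the simplicity theorem the value is the simplest (earliest-born) number strictly between 11 and 12.
No integer lies strictly between 11 and 12, so the value is the dyadic rational m/2^k in the interval with the smallest k (then m odd); search k = 1, 2, ...:
Denominator 2: 23/2 lies strictly between 11 and 12 -- found.
The simplest number in the interval is 23/2.
Game value = 23/2

23/2


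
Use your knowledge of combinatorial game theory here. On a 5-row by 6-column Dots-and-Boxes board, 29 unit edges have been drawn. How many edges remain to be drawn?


Grid: 5 x 6 boxes, i.e. 6 rows and 7 columns of dots.
Horizontal edges: (rows + 1) * cols = 6 * 6 = 36
Vertical edges: rows * (cols + 1) = 5 * 7 = 35
Total edges: 36 + 35 = 71
Edges drawn: 29
Remaining: 71 - 29 = 42

42


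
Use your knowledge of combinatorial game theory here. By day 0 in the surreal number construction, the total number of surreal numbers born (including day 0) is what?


Day 0: {|} = 0 is born. Count = 1.
Day n: the number of surreal numbers born by day n is 2^(n+1) - 1.
By day 0: 2^1 - 1 = 1
By day 0: 1 surreal numbers.

1


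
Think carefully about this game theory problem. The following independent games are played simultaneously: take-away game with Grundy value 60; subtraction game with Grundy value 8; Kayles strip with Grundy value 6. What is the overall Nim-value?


By the Sprague-Grundy theorem, the Grundy value of a sum of games is the XOR of individual Grundy values.
take-away game: Grundy value = 60. Running XOR: 0 XOR 60 = 60
subtraction game: Grundy value = 8. Running XOR: 60 XOR 8 = 52
Kayles strip: Grundy value = 6. Running XOR: 52 XOR 6 = 50
The combined Grundy value is 50.

50


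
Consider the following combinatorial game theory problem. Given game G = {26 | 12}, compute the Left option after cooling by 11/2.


Original game: {26 | 12} (a switch {a | b} with a > b).
Cooling by t (for t below the temperature (a - b)/2 = 7) taxes each move by t: {a | b} cooled by t is {a - t | b + t}.
Cooling amount: t = 11/2
Cooled Left option: 26 - 11/2 = 41/2
Cooled Right option: 12 + 11/2 = 35/2
Cooled game: {41/2 | 35/2}
Left option = 41/2

41/2


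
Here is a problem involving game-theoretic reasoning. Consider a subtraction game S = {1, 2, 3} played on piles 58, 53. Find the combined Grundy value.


Subtraction set: {1, 2, 3}
For this subtraction set, G(n) = n mod 4 (period = max + 1 = 4).
Pile 1 (size 58): G(58) = 58 mod 4 = 2
Pile 2 (size 53): G(53) = 53 mod 4 = 1
Total Grundy value = XOR of all: 2 XOR 1 = 3

3


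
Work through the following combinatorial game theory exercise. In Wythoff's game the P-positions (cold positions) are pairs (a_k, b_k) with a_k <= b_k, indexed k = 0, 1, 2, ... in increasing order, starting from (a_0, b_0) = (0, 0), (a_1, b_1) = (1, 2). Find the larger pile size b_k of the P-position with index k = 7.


By Wythoff's theorem, a_k = floor(k * phi) and b_k = floor(k * phi^2) = a_k + k, where phi = (1 + sqrt(5))/2 is the golden ratio.
phi = (1 + sqrt(5))/2 = 1.618034
phi^2 = phi + 1 = 2.618034
k = 7
k * phi^2 = 7 * 2.618034 = 18.326238
b_7 = floor(k * phi^2) = 18 (check: a_7 + k = 11 + 7 = 18)

18


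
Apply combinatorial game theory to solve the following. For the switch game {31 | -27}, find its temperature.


The game is {31 | -27}, a switch {a | b} with numbers a > b.
Cooling {a | b} by t gives {a - t | b + t}, which stops being hot when a - t = b + t, i.e. at t = (a - b)/2. So the temperature of a switch is (a - b)/2.
Temperature = (Left option - Right option) / 2
= (31 - (-27)) / 2
= 58 / 2
= 29

29


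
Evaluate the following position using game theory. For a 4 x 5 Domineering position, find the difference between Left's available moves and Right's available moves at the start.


Board is 4 x 5 (rows x cols).
Left (vertical) placements: (rows-1) * cols = 3 * 5 = 15
Right (horizontal) placements: rows * (cols-1) = 4 * 4 = 16
Advantage = Left - Right = 15 - 16 = -1

-1


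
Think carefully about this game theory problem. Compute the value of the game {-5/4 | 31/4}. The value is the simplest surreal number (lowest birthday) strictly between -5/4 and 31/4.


Left options: {-5/4}, max = -5/4
Right options: {31/4}, min = 31/4
All options are numbers and max(Left) < min(Right), so by the simplicity theorem the value is the simplest (earliest-born) number strictly between -5/4 and 31/4.
Integers -1 through 7 all lie strictly between -5/4 and 31/4.
Among integers, the simplest (lowest birthday = smallest |n|; 0 is born on day 0, +-n on day n) is 0.
No non-integer in the interval can be simpler: if x is a non-integer in the interval, then floor(x) or ceil(x) also lies in the interval (the interval contains an integer), and both are proper prefixes of x's sign expansion, i.e. born earlier. So the game value is 0.
Game value = 0

0


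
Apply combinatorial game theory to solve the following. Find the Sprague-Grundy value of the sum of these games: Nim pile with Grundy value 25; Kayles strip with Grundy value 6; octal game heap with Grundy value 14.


By the Sprague-Grundy theorem, the Grundy value of a sum of games is the XOR of individual Grundy values.
Nim pile: Grundy value = 25. Running XOR: 0 XOR 25 = 25
Kayles strip: Grundy value = 6. Running XOR: 25 XOR 6 = 31
octal game heap: Grundy value = 14. Running XOR: 31 XOR 14 = 17
The combined Grundy value is 17.

17


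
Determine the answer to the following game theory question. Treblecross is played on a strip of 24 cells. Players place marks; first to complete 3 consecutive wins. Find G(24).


Treblecross: place X on empty cells; 3-in-a-row wins.
Playing within two cells of an existing X lets the opponent win at once, so sensible play treats the cells i-2..i+2 around each X as dead. The player left with no safe cell loses, so this is a normal-play take-away game on strips of safe cells.
Placing X at cell i (0-indexed) of a strip of k safe cells leaves independent strips of sizes max(0, i-2) and max(0, k-i-3). Hence G(k) = mex{ G(max(0,i-2)) XOR G(max(0,k-i-3)) : 0 <= i < k }, with G(0) = 0.
G(1): splits (0,0):0^0=0 -> mex({0}) = 1
G(2): splits (0,0):0^0=0 -> mex({0}) = 1
G(3): splits (0,0):0^0=0 -> mex({0}) = 1
G(4): splits (0,1):0^1=1 (0,0):0^0=0 -> mex({0, 1}) = 2
G(5): splits (0,2):0^1=1 (0,1):0^1=1 (0,0):0^0=0 -> mex({0, 1}) = 2
G(6) = mex({1}) = 0
G(7) = mex({0, 1, 2}) = 3
G(8) = mex({0, 1, 2}) = 3
G(9) = mex({0, 2}) = 1
G(10) = mex({0, 2, 3}) = 1
G(11) = mex({0, 3}) = 1
G(12) = mex({1, 3}) = 0
G(13) = mex({0, 1, 2, 3}) = 4
G(14) = mex({0, 1, 2}) = 3
G(15) = mex({0, 1, 2}) = 3
G(16) = mex({0, 1, 2, 4}) = 3
G(17) = mex({0, 1, 3, 4}) = 2
G(18) = mex({0, 1, 3, 4}) = 2
G(19) = mex({0, 1, 3, 5}) = 2
G(20) = mex({0, 1, 2, 3, 5}) = 4
G(21) = mex({0, 1, 2, 3, 5}) = 4
G(22) = mex({1, 2, 6}) = 0
G(23) = mex({0, 1, 2, 3, 4, 6}) = 5
G(24) = mex({0, 1, 2, 3, 4}) = 5
Therefore G(24) = 5.

5


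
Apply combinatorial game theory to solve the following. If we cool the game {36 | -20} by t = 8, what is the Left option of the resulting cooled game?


Original game: {36 | -20} (a switch {a | b} with a > b).
Cooling by t (for t below the temperature (a - b)/2 = 28) taxes each move by t: {a | b} cooled by t is {a - t | b + t}.
Cooling amount: t = 8
Cooled Left option: 36 - 8 = 28
Cooled Right option: -20 + 8 = -12
Cooled game: {28 | -12}
Left option = 28

28


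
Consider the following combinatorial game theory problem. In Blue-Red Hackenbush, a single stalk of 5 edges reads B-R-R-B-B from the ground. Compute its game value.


Edges (from ground): B-R-R-B-B
By Berlekamp's sign-expansion rule, a Blue-Red Hackenbush stalk has the value of the surreal number whose sign sequence is the edge sequence with B -> + and R -> -.
Sign sequence: +--++
Trace the sign expansion in the surreal number tree, starting from 0:
Edge 1: B (sign +) -> bounds (0, +inf), value = 1
Edge 2: R (sign -) -> bounds (0, 1), value = 1/2
Edge 3: R (sign -) -> bounds (0, 1/2), value = 1/4
Edge 4: B (sign +) -> bounds (1/4, 1/2), value = 3/8
Edge 5: B (sign +) -> bounds (3/8, 1/2), value = 7/16
Game value = 7/16

7/16


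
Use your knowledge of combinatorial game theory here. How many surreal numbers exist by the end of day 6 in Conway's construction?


Day 0: {|} = 0 is born. Count = 1.
Day n: the number of surreal numbers born by day n is 2^(n+1) - 1.
By day 0: 2^1 - 1 = 1
By day 1: 2^2 - 1 = 3
By day 2: 2^3 - 1 = 7
By day 3: 2^4 - 1 = 15
By day 4: 2^5 - 1 = 31
By day 5: 2^6 - 1 = 63
By day 6: 2^7 - 1 = 127
By day 6: 127 surreal numbers.

127


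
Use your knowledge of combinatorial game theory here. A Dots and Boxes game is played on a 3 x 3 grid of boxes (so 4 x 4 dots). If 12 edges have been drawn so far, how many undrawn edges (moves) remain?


Grid: 3 x 3 boxes, i.e. 4 rows and 4 columns of dots.
Horizontal edges: (rows + 1) * cols = 4 * 3 = 12
Vertical edges: rows * (cols + 1) = 3 * 4 = 12
Total edges: 12 + 12 = 24
Edges drawn: 12
Remaining: 24 - 12 = 12

12


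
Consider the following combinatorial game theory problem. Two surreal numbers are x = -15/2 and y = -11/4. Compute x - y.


x = -15/2, y = -11/4
Converting to common denominator: 4
x = -30/4, y = -11/4
x - y = -15/2 - -11/4 = -19/4

-19/4


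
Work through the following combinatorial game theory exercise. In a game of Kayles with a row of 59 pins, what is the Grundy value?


Kayles: a move removes 1 or 2 adjacent pins from a contiguous row.
Removing pins from a row of k leaves two independent rows (a, b) with a + b = k - 1 (one pin) or a + b = k - 2 (two pins); an end removal gives a = 0.
By Sprague-Grundy, G(k) = mex{ G(a) XOR G(b) } over all these splits. G(0) = 0.
G(1): splits (0,0):0^0=0 -> mex({0}) = 1
G(2): splits (0,1):0^1=1 (0,0):0^0=0 -> mex({0, 1}) = 2
G(3): splits (0,2):0^2=2 (1,1):1^1=0 (0,1):0^1=1 -> mex({0, 1, 2}) = 3
G(4): splits (0,3):0^3=3 (1,2):1^2=3 (0,2):0^2=2 (1,1):1^1=0 -> mex({0, 2, 3}) = 1
G(5): splits (0,4):0^1=1 (1,3):1^3=2 (2,2):2^2=0 (0,3):0^3=3 (1,2):1^2=3 -> mex({0, 1, 2, 3}) = 4
G(6) = mex({0, 1, 2, 4}) = 3
G(7) = mex({0, 1, 3, 4, 5}) = 2
G(8) = mex({0, 2, 3, 5, 6}) = 1
G(9) = mex({0, 1, 2, 3, 6, 7}) = 4
G(10) = mex({0, 1, 3, 4, 5, 7}) = 2
G(11) = mex({0, 1, 2, 3, 4, 5}) = 6
G(12) = mex({0, 1, 2, 3, 5, 6, 7}) = 4
G(13) = mex({0, 2, 3, 4, 6, 7}) = 1
G(14) = mex({0, 1, 4, 5, 6, 7}) = 2
G(15) = mex({0, 1, 2, 3, 4, 5, 6}) = 7
G(16) = mex({0, 2, 3, 5, 6, 7}) = 1
G(17) = mex({0, 1, 2, 3, 5, 6, 7}) = 4
G(18) = mex({0, 1, 2, 4, 5, 6}) = 3
G(19) = mex({0, 1, 3, 4, 5, 7}) = 2
G(20) = mex({0, 2, 3, 4, 5, 6, 7}) = 1
G(21) = mex({0, 1, 2, 3, 5, 6, 7}) = 4
G(22) = mex({0, 1, 2, 3, 4, 5, 7}) = 6
G(23) = mex({0, 1, 2, 3, 4, 5, 6}) = 7
G(24) = mex({0, 1, 2, 3, 5, 6, 7}) = 4
G(25) = mex({0, 2, 3, 4, 6, 7}) = 1
G(26) = mex({0, 1, 3, 4, 5, 6, 7}) = 2
G(27) = mex({0, 1, 2, 3, 4, 5, 6, 7}) = 8
G(28) = mex({0, 1, 2, 3, 4, 6, 7, 8}) = 5
G(29) = mex({0, 1, 2, 3, 5, 6, 7, 8, 9}) = 4
G(30) = mex({0, 1, 2, 3, 4, 5, 6, 9, 10}) = 7
G(31) = mex({0, 1, 3, 4, 5, 7, 10, 11}) = 2
G(32) = mex({0, 2, 3, 4, 5, 6, 7, 9, 11}) = 1
G(33) = mex({0, 1, 2, 3, 4, 5, 6, 7, 9, 12}) = 8
G(34) = mex({0, 1, 2, 3, 4, 5, 7, 8, 11, 12}) = 6
G(35) = mex({0, 1, 2, 3, 4, 5, 6, 8, 9, 10, 11}) = 7
G(36) = mex({0, 1, 2, 3, 5, 6, 7, 9, 10}) = 4
G(37) = mex({0, 2, 3, 4, 6, 7, 9, 10, 11, 12}) = 1
G(38) = mex({0, 1, 3, 4, 5, 6, 7, 9, 10, 11, 12}) = 2
G(39) = mex({0, 1, 2, 4, 5, 6, 7, 9, 10, 12, 14}) = 3
G(40) = mex({0, 2, 3, 4, 6, 7, 11, 12, 14}) = 1
G(41) = mex({0, 1, 2, 3, 5, 6, 7, 9, 10, 11, 12}) = 4
G(42) = mex({0, 1, 2, 3, 4, 5, 6, 9, 10}) = 7
G(43) = mex({0, 1, 3, 4, 5, 7, 9, 10, 12, 15}) = 2
G(44) = mex({0, 2, 3, 4, 5, 6, 7, 9, 10, 12, 15}) = 1
G(45) = mex({0, 1, 2, 3, 4, 5, 6, 7, 9, 10, 12, 14}) = 8
G(46) = mex({0, 1, 3, 4, 5, 7, 8, 11, 12, 14}) = 2
G(47) = mex({0, 1, 2, 3, 4, 5, 6, 8, 9, 10, 11, 12}) = 7
G(48) = mex({0, 1, 2, 3, 5, 6, 7, 9, 10}) = 4
G(49) = mex({0, 2, 3, 4, 6, 7, 9, 10, 11, 12, 15}) = 1
G(50) = mex({0, 1, 4, 5, 6, 7, 9, 11, 12, 14, 15}) = 2
G(51) = mex({0, 1, 2, 3, 4, 5, 6, 7, 9, 12, 14, 15}) = 8
G(52) = mex({0, 2, 3, 4, 5, 6, 7, 8, 11, 12, 15}) = 1
G(53) = mex({0, 1, 2, 3, 5, 6, 7, 8, 9, 10, 11, 12}) = 4
G(54) = mex({0, 1, 2, 3, 4, 5, 6, 9, 10}) = 7
G(55) = mex({0, 1, 3, 4, 5, 7, 9, 10, 11, 12}) = 2
G(56) = mex({0, 2, 3, 4, 5, 6, 7, 9, 10, 11, 12, 13, 14}) = 1
G(57) = mex({0, 1, 2, 3, 5, 6, 7, 9, 10, 12, 13, 14, 15}) = 4
G(58) = mex({0, 1, 3, 4, 5, 7, 11, 12, 14, 15}) = 2
G(59) = mex({0, 1, 2, 3, 4, 5, 6, 9, 10, 11, 12, 15}) = 7
Therefore G(59) = 7.

7


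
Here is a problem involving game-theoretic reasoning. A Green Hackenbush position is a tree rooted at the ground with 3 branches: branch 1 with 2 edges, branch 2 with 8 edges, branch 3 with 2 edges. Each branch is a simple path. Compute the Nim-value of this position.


The tree has 3 branches from the ground vertex.
In Green Hackenbush, the Nim-value of a simple path of length k is k.
Branch 1: length 2, Nim-value = 2
Branch 2: length 8, Nim-value = 8
Branch 3: length 2, Nim-value = 2
Total Nim-value = XOR of all branch values:
0 XOR 2 = 2
2 XOR 8 = 10
10 XOR 2 = 8
Nim-value of the tree = 8

8


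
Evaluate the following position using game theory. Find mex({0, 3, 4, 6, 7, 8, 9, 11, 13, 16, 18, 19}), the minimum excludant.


Set = {0, 3, 4, 6, 7, 8, 9, 11, 13, 16, 18, 19}
0 is in the set.
1 is NOT in the set. This is the mex.
mex = 1

1


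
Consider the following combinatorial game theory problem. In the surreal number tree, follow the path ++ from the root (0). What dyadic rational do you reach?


Sign expansion: ++
Rule: track bounds (lo, hi), initially (-inf, +inf). On '+', the current value becomes lo and we move to the simplest number in (value, hi): value + 1 if hi = +inf, otherwise the midpoint (value + hi)/2. On '-', the current value becomes hi and we move to value - 1 if lo = -inf, otherwise the midpoint (lo + value)/2.
Start at 0.
Step 1: sign = +, move right. Bounds: (0, +inf). Value = 1
Step 2: sign = +, move right. Bounds: (1, +inf). Value = 2
The surreal number with sign expansion ++ is 2.

2


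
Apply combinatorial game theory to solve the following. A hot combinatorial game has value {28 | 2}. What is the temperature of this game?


The game is {28 | 2}, a switch {a | b} with numbers a > b.
Cooling {a | b} by t gives {a - t | b + t}, which stops being hot when a - t = b + t, i.e. at t = (a - b)/2. So the temperature of a switch is (a - b)/2.
Temperature = (Left option - Right option) / 2
= (28 - (2)) / 2
= 26 / 2
= 13

13


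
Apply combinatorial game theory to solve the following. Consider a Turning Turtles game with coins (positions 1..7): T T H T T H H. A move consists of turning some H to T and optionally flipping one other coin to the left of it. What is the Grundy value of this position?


Coins: T T H T T H H
Key fact: a single head at position k behaves exactly like a Nim heap of size k (turning it to T and optionally flipping a coin at j < k corresponds to moving the heap from k to j, or to 0), and heads combine as a disjunctive sum (two heads at the same place would cancel, matching j XOR j = 0). So the Nim-value is the XOR of the 1-indexed positions of the heads.
Face-up positions (1-indexed): [3, 6, 7]
XOR 0 with 3: 0 XOR 3 = 3
XOR 3 with 6: 3 XOR 6 = 5
XOR 5 with 7: 5 XOR 7 = 2
Nim-value = 2

2


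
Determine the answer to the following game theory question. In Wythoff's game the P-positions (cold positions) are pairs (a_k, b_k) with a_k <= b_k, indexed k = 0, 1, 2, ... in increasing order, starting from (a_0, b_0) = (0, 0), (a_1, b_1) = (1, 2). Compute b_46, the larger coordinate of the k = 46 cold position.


By Wythoff's theorem, a_k = floor(k * phi) and b_k = floor(k * phi^2) = a_k + k, where phi = (1 + sqrt(5))/2 is the golden ratio.
phi = (1 + sqrt(5))/2 = 1.618034
phi^2 = phi + 1 = 2.618034
k = 46
k * phi^2 = 46 * 2.618034 = 120.429563
b_46 = floor(k * phi^2) = 120 (check: a_46 + k = 74 + 46 = 120)

120


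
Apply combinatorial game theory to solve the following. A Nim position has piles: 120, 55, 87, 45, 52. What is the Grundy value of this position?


We need the XOR (exclusive or) of all pile sizes.
After XOR-ing pile 1 (size 120): 0 XOR 120 = 120
After XOR-ing pile 2 (size 55): 120 XOR 55 = 79
After XOR-ing pile 3 (size 87): 79 XOR 87 = 24
After XOR-ing pile 4 (size 45): 24 XOR 45 = 53
After XOR-ing pile 5 (size 52): 53 XOR 52 = 1
The Nim-value of this position is 1.

1


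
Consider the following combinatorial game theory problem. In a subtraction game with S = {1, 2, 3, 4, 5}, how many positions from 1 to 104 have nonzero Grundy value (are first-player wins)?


Subtraction set S = {1, 2, 3, 4, 5}, so G(n) = n mod 6.
G(n) = 0 when n is a multiple of 6.
Multiples of 6 in [1, 104]: 17
N-positions (nonzero Grundy) = 104 - 17 = 87

87


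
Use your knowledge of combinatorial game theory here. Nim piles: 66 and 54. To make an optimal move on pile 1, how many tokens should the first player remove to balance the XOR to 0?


Piles: 66 and 54
Current XOR: 66 XOR 54 = 116 (non-zero, so this is an N-position).
To make the XOR zero, we need to find a move that balances the piles.
For pile 1 (size 66): target = 66 XOR 116 = 54
We reduce pile 1 from 66 to 54.
Tokens removed: 66 - 54 = 12
Verification: 54 XOR 54 = 0

12


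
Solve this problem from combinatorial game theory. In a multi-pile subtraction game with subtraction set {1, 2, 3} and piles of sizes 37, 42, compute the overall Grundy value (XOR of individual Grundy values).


Subtraction set: {1, 2, 3}
For this subtraction set, G(n) = n mod 4 (period = max + 1 = 4).
Pile 1 (size 37): G(37) = 37 mod 4 = 1
Pile 2 (size 42): G(42) = 42 mod 4 = 2
Total Grundy value = XOR of all: 1 XOR 2 = 3

3


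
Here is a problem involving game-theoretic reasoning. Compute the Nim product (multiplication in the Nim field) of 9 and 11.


Nim multiplication is bilinear over XOR: (u XOR v) * w = (u*w) XOR (v*w).
So we split each operand into its bit components and XOR the pairwise Nim products.
9 = 1 + 8 (as XOR of powers of 2).
11 = 1 + 2 + 8 (as XOR of powers of 2).
Using the standard Nim-product table on single bits:
  2*2 = 3,   2*4 = 8,   2*8 = 12,
  4*4 = 6,   4*8 = 11,  8*8 = 13,
and  1*x = x (identity), k*l = l*k (commutative).
Pairwise Nim products:
  1 * 1 = 1
  1 * 2 = 2
  1 * 8 = 8
  8 * 1 = 8
  8 * 2 = 12
  8 * 8 = 13
XOR them: 1 XOR 2 XOR 8 XOR 8 XOR 12 XOR 13 = 2.
Result: 9 * 11 = 2 (in Nim).

2


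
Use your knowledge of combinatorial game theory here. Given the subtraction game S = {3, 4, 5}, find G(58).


The subtraction set is S = {3, 4, 5}.
G(k) = mex{ G(k - s) : s in S, s <= k }. We compute iteratively: G(0) = 0.
G(1) = mex({}) = 0
G(2) = mex({}) = 0
G(3) = mex({0}) = 1
G(4) = mex({0}) = 1
G(5) = mex({0}) = 1
G(6) = mex({0, 1}) = 2
G(7) = mex({0, 1}) = 2
G(8) = mex({1}) = 0
G(9) = mex({1, 2}) = 0
G(10) = mex({1, 2}) = 0
G(11) = mex({0, 2}) = 1
G(12) = mex({0, 2}) = 1
Observe that G(8)..G(12) = 0, 0, 0, 1, 1 repeats G(0)..G(4) = 0, 0, 0, 1, 1.
For k >= max(S) = 5, G(k) is determined by the previous 5 values G(k-5)..G(k-1); a window of 5 consecutive values has recurred shifted by 8, so by induction G(k + 8) = G(k) for all k >= 0: the sequence is periodic from the start with period 8.
One period: G(0..7) = 0, 0, 0, 1, 1, 1, 2, 2.
58 mod 8 = 2, so G(58) = G(2) = 0.

0


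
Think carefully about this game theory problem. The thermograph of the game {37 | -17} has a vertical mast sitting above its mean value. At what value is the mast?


Game = {37 | -17}, a switch {a | b} with numbers a > b.
Its thermograph has left wall a - t and right wall b + t, which meet at t = (a - b)/2, where both equal (a + b)/2. So the mast (mean value) is at (a + b)/2.
Mean = (37 + (-17))/2 = 20/2 = 10

10


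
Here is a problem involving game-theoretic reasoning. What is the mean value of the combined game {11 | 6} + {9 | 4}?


G1 = {11 | 6}, G2 = {9 | 4}
Each is a switch {a | b} with numbers a > b; its mean value is (a + b)/2, and mean value is additive over game sums: m(G1 + G2) = m(G1) + m(G2).
Mean of G1 = (11 + (6))/2 = 17/2 = 17/2
Mean of G2 = (9 + (4))/2 = 13/2 = 13/2
Mean of G1 + G2 = 17/2 + 13/2 = 15

15


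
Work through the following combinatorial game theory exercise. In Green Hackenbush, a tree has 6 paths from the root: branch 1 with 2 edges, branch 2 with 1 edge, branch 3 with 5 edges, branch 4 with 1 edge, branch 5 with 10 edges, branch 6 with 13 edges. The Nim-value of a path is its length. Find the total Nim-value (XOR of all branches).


The tree has 6 branches from the ground vertex.
In Green Hackenbush, the Nim-value of a simple path of length k is k.
Branch 1: length 2, Nim-value = 2
Branch 2: length 1, Nim-value = 1
Branch 3: length 5, Nim-value = 5
Branch 4: length 1, Nim-value = 1
Branch 5: length 10, Nim-value = 10
Branch 6: length 13, Nim-value = 13
Total Nim-value = XOR of all branch values:
0 XOR 2 = 2
2 XOR 1 = 3
3 XOR 5 = 6
6 XOR 1 = 7
7 XOR 10 = 13
13 XOR 13 = 0
Nim-value of the tree = 0

0


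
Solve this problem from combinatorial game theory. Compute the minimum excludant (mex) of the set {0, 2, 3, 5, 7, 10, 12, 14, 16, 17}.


Set = {0, 2, 3, 5, 7, 10, 12, 14, 16, 17}
0 is in the set.
1 is NOT in the set. This is the mex.
mex = 1

1


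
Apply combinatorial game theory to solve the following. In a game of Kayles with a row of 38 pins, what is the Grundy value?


Kayles: a move removes 1 or 2 adjacent pins from a contiguous row.
Removing pins from a row of k leaves two independent rows (a, b) with a + b = k - 1 (one pin) or a + b = k - 2 (two pins); an end removal gives a = 0.
By Sprague-Grundy, G(k) = mex{ G(a) XOR G(b) } over all these splits. G(0) = 0.
G(1): splits (0,0):0^0=0 -> mex({0}) = 1
G(2): splits (0,1):0^1=1 (0,0):0^0=0 -> mex({0, 1}) = 2
G(3): splits (0,2):0^2=2 (1,1):1^1=0 (0,1):0^1=1 -> mex({0, 1, 2}) = 3
G(4): splits (0,3):0^3=3 (1,2):1^2=3 (0,2):0^2=2 (1,1):1^1=0 -> mex({0, 2, 3}) = 1
G(5): splits (0,4):0^1=1 (1,3):1^3=2 (2,2):2^2=0 (0,3):0^3=3 (1,2):1^2=3 -> mex({0, 1, 2, 3}) = 4
G(6) = mex({0, 1, 2, 4}) = 3
G(7) = mex({0, 1, 3, 4, 5}) = 2
G(8) = mex({0, 2, 3, 5, 6}) = 1
G(9) = mex({0, 1, 2, 3, 6, 7}) = 4
G(10) = mex({0, 1, 3, 4, 5, 7}) = 2
G(11) = mex({0, 1, 2, 3, 4, 5}) = 6
G(12) = mex({0, 1, 2, 3, 5, 6, 7}) = 4
G(13) = mex({0, 2, 3, 4, 6, 7}) = 1
G(14) = mex({0, 1, 4, 5, 6, 7}) = 2
G(15) = mex({0, 1, 2, 3, 4, 5, 6}) = 7
G(16) = mex({0, 2, 3, 5, 6, 7}) = 1
G(17) = mex({0, 1, 2, 3, 5, 6, 7}) = 4
G(18) = mex({0, 1, 2, 4, 5, 6}) = 3
G(19) = mex({0, 1, 3, 4, 5, 7}) = 2
G(20) = mex({0, 2, 3, 4, 5, 6, 7}) = 1
G(21) = mex({0, 1, 2, 3, 5, 6, 7}) = 4
G(22) = mex({0, 1, 2, 3, 4, 5, 7}) = 6
G(23) = mex({0, 1, 2, 3, 4, 5, 6}) = 7
G(24) = mex({0, 1, 2, 3, 5, 6, 7}) = 4
G(25) = mex({0, 2, 3, 4, 6, 7}) = 1
G(26) = mex({0, 1, 3, 4, 5, 6, 7}) = 2
G(27) = mex({0, 1, 2, 3, 4, 5, 6, 7}) = 8
G(28) = mex({0, 1, 2, 3, 4, 6, 7, 8}) = 5
G(29) = mex({0, 1, 2, 3, 5, 6, 7, 8, 9}) = 4
G(30) = mex({0, 1, 2, 3, 4, 5, 6, 9, 10}) = 7
G(31) = mex({0, 1, 3, 4, 5, 7, 10, 11}) = 2
G(32) = mex({0, 2, 3, 4, 5, 6, 7, 9, 11}) = 1
G(33) = mex({0, 1, 2, 3, 4, 5, 6, 7, 9, 12}) = 8
G(34) = mex({0, 1, 2, 3, 4, 5, 7, 8, 11, 12}) = 6
G(35) = mex({0, 1, 2, 3, 4, 5, 6, 8, 9, 10, 11}) = 7
G(36) = mex({0, 1, 2, 3, 5, 6, 7, 9, 10}) = 4
G(37) = mex({0, 2, 3, 4, 6, 7, 9, 10, 11, 12}) = 1
G(38) = mex({0, 1, 3, 4, 5, 6, 7, 9, 10, 11, 12}) = 2
Therefore G(38) = 2.

2


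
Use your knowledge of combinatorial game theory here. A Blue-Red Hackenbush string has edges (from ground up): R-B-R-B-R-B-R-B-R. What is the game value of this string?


Edges (from ground): R-B-R-B-R-B-R-B-R
By Berlekamp's sign-expansion rule, a Blue-Red Hackenbush stalk has the value of the surreal number whose sign sequence is the edge sequence with B -> + and R -> -.
Sign sequence: -+-+-+-+-
Trace the sign expansion in the surreal number tree, starting from 0:
Edge 1: R (sign -) -> bounds (-inf, 0), value = -1
Edge 2: B (sign +) -> bounds (-1, 0), value = -1/2
Edge 3: R (sign -) -> bounds (-1, -1/2), value = -3/4
Edge 4: B (sign +) -> bounds (-3/4, -1/2), value = -5/8
Edge 5: R (sign -) -> bounds (-3/4, -5/8), value = -11/16
Edge 6: B (sign +) -> bounds (-11/16, -5/8), value = -21/32
Edge 7: R (sign -) -> bounds (-11/16, -21/32), value = -43/64
Edge 8: B (sign +) -> bounds (-43/64, -21/32), value = -85/128
Edge 9: R (sign -) -> bounds (-43/64, -85/128), value = -171/256
Game value = -171/256

-171/256


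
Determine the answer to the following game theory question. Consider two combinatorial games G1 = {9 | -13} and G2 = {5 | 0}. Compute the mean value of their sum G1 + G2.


G1 = {9 | -13}, G2 = {5 | 0}
Each is a switch {a | b} with numbers a > b; its mean value is (a + b)/2, and mean value is additive over game sums: m(G1 + G2) = m(G1) + m(G2).
Mean of G1 = (9 + (-13))/2 = -4/2 = -2
Mean of G2 = (5 + (0))/2 = 5/2 = 5/2
Mean of G1 + G2 = -2 + 5/2 = 1/2

1/2


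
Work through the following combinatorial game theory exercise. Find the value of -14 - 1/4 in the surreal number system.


x = -14, y = 1/4
Converting to common denominator: 4
x = -56/4, y = 1/4
x - y = -14 - 1/4 = -57/4

-57/4


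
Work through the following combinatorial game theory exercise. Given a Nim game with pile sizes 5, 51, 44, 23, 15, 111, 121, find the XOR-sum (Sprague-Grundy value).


We need the XOR (exclusive or) of all pile sizes.
After XOR-ing pile 1 (size 5): 0 XOR 5 = 5
After XOR-ing pile 2 (size 51): 5 XOR 51 = 54
After XOR-ing pile 3 (size 44): 54 XOR 44 = 26
After XOR-ing pile 4 (size 23): 26 XOR 23 = 13
After XOR-ing pile 5 (size 15): 13 XOR 15 = 2
After XOR-ing pile 6 (size 111): 2 XOR 111 = 109
After XOR-ing pile 7 (size 121): 109 XOR 121 = 20
The Nim-value of this position is 20.

20


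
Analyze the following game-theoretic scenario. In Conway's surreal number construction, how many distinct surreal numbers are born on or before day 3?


Day 0: {|} = 0 is born. Count = 1.
Day n: the number of surreal numbers born by day n is 2^(n+1) - 1.
By day 0: 2^1 - 1 = 1
By day 1: 2^2 - 1 = 3
By day 2: 2^3 - 1 = 7
By day 3: 2^4 - 1 = 15
By day 3: 15 surreal numbers.

15


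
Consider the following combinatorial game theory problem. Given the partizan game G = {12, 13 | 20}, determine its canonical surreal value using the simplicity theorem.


Left options: {12, 13}, max = 13
Right options: {20}, min = 20
All options are numbers and max(Left) < min(Right), so by the simplicity theorem the value is the simplest (earliest-born) number strictly between 13 and 20.
Integers 14 through 19 all lie strictly between 13 and 20.
Among integers, the simplest (lowest birthday = smallest |n|; 0 is born on day 0, +-n on day n) is 14.
No non-integer in the interval can be simpler: if x is a non-integer in the interval, then floor(x) or ceil(x) also lies in the interval (the interval contains an integer), and both are proper prefixes of x's sign expansion, i.e. born earlier. So the game value is 14.
Game value = 14

14


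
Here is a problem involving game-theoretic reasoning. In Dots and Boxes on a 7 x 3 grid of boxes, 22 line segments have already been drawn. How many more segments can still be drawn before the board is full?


Grid: 7 x 3 boxes, i.e. 8 rows and 4 columns of dots.
Horizontal edges: (rows + 1) * cols = 8 * 3 = 24
Vertical edges: rows * (cols + 1) = 7 * 4 = 28
Total edges: 24 + 28 = 52
Edges drawn: 22
Remaining: 52 - 22 = 30

30


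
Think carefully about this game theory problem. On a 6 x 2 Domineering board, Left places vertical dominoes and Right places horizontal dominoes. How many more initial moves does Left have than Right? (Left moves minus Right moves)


Board is 6 x 2 (rows x cols).
Left (vertical) placements: (rows-1) * cols = 5 * 2 = 10
Right (horizontal) placements: rows * (cols-1) = 6 * 1 = 6
Advantage = Left - Right = 10 - 6 = 4

4


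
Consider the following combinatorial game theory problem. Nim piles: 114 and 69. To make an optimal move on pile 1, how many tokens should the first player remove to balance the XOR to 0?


Piles: 114 and 69
Current XOR: 114 XOR 69 = 55 (non-zero, so this is an N-position).
To make the XOR zero, we need to find a move that balances the piles.
For pile 1 (size 114): target = 114 XOR 55 = 69
We reduce pile 1 from 114 to 69.
Tokens removed: 114 - 69 = 45
Verification: 69 XOR 69 = 0

45


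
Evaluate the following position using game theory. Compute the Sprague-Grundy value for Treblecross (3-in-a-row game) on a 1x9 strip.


Treblecross: place X on empty cells; 3-in-a-row wins.
Playing within two cells of an existing X lets the opponent win at once, so sensible play treats the cells i-2..i+2 around each X as dead. The player left with no safe cell loses, so this is a normal-play take-away game on strips of safe cells.
Placing X at cell i (0-indexed) of a strip of k safe cells leaves independent strips of sizes max(0, i-2) and max(0, k-i-3). Hence G(k) = mex{ G(max(0,i-2)) XOR G(max(0,k-i-3)) : 0 <= i < k }, with G(0) = 0.
G(1): splits (0,0):0^0=0 -> mex({0}) = 1
G(2): splits (0,0):0^0=0 -> mex({0}) = 1
G(3): splits (0,0):0^0=0 -> mex({0}) = 1
G(4): splits (0,1):0^1=1 (0,0):0^0=0 -> mex({0, 1}) = 2
G(5): splits (0,2):0^1=1 (0,1):0^1=1 (0,0):0^0=0 -> mex({0, 1}) = 2
G(6) = mex({1}) = 0
G(7) = mex({0, 1, 2}) = 3
G(8) = mex({0, 1, 2}) = 3
G(9) = mex({0, 2}) = 1
Therefore G(9) = 1.

1


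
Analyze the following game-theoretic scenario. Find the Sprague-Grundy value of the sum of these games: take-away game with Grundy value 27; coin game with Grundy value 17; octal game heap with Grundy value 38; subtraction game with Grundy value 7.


By the Sprague-Grundy theorem, the Grundy value of a sum of games is the XOR of individual Grundy values.
take-away game: Grundy value = 27. Running XOR: 0 XOR 27 = 27
coin game: Grundy value = 17. Running XOR: 27 XOR 17 = 10
octal game heap: Grundy value = 38. Running XOR: 10 XOR 38 = 44
subtraction game: Grundy value = 7. Running XOR: 44 XOR 7 = 43
The combined Grundy value is 43.

43


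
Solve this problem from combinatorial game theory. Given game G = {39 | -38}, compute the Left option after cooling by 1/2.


Original game: {39 | -38} (a switch {a | b} with a > b).
Cooling by t (for t below the temperature (a - b)/2 = 77/2) taxes each move by t: {a | b} cooled by t is {a - t | b + t}.
Cooling amount: t = 1/2
Cooled Left option: 39 - 1/2 = 77/2
Cooled Right option: -38 + 1/2 = -75/2
Cooled game: {77/2 | -75/2}
Left option = 77/2

77/2


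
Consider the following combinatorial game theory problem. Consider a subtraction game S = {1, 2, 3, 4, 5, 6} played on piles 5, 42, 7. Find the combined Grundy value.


Subtraction set: {1, 2, 3, 4, 5, 6}
For this subtraction set, G(n) = n mod 7 (period = max + 1 = 7).
Pile 1 (size 5): G(5) = 5 mod 7 = 5
Pile 2 (size 42): G(42) = 42 mod 7 = 0
Pile 3 (size 7): G(7) = 7 mod 7 = 0
Total Grundy value = XOR of all: 5 XOR 0 XOR 0 = 5

5


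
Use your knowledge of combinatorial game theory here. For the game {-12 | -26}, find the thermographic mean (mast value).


Game = {-12 | -26}, a switch {a | b} with numbers a > b.
Its thermograph has left wall a - t and right wall b + t, which meet at t = (a - b)/2, where both equal (a + b)/2. So the mast (mean value) is at (a + b)/2.
Mean = (-12 + (-26))/2 = -38/2 = -19

-19


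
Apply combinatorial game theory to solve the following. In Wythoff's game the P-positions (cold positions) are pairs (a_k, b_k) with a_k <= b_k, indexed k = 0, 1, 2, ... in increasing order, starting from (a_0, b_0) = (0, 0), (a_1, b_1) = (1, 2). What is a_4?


By Wythoff's theorem, a_k = floor(k * phi) and b_k = floor(k * phi^2) = a_k + k, where phi = (1 + sqrt(5))/2 is the golden ratio.
phi = (1 + sqrt(5))/2 = 1.618034
k = 4
k * phi = 4 * 1.618034 = 6.472136
a_4 = floor(k * phi) = 6

6


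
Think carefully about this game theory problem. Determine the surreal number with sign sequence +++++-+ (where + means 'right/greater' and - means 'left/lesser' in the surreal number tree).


Sign expansion: +++++-+
Rule: track bounds (lo, hi), initially (-inf, +inf). On '+', the current value becomes lo and we move to the simplest number in (value, hi): value + 1 if hi = +inf, otherwise the midpoint (value + hi)/2. On '-', the current value becomes hi and we move to value - 1 if lo = -inf, otherwise the midpoint (lo + value)/2.
Start at 0.
Step 1: sign = +, move right. Bounds: (0, +inf). Value = 1
Step 2: sign = +, move right. Bounds: (1, +inf). Value = 2
Step 3: sign = +, move right. Bounds: (2, +inf). Value = 3
Step 4: sign = +, move right. Bounds: (3, +inf). Value = 4
Step 5: sign = +, move right. Bounds: (4, +inf). Value = 5
Step 6: sign = -, move left. Bounds: (4, 5). Value = 9/2
Step 7: sign = +, move right. Bounds: (9/2, 5). Value = 19/4
The surreal number with sign expansion +++++-+ is 19/4.

19/4


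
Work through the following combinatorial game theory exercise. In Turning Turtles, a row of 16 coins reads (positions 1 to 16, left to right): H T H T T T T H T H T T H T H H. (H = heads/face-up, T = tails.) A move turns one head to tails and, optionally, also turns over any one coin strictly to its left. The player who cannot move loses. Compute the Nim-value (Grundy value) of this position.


Coins: H T H T T T T H T H T T H T H H
Key fact: a single head at position k behaves exactly like a Nim heap of size k (turning it to T and optionally flipping a coin at j < k corresponds to moving the heap from k to j, or to 0), and heads combine as a disjunctive sum (two heads at the same place would cancel, matching j XOR j = 0). So the Nim-value is the XOR of the 1-indexed positions of the heads.
Face-up positions (1-indexed): [1, 3, 8, 10, 13, 15, 16]
XOR 0 with 1: 0 XOR 1 = 1
XOR 1 with 3: 1 XOR 3 = 2
XOR 2 with 8: 2 XOR 8 = 10
XOR 10 with 10: 10 XOR 10 = 0
XOR 0 with 13: 0 XOR 13 = 13
XOR 13 with 15: 13 XOR 15 = 2
XOR 2 with 16: 2 XOR 16 = 18
Nim-value = 18

18


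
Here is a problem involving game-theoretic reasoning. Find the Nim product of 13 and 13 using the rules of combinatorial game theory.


Nim multiplication is bilinear over XOR: (u XOR v) * w = (u*w) XOR (v*w).
So we split each operand into its bit components and XOR the pairwise Nim products.
13 = 1 + 4 + 8 (as XOR of powers of 2).
13 = 1 + 4 + 8 (as XOR of powers of 2).
Using the standard Nim-product table on single bits:
  2*2 = 3,   2*4 = 8,   2*8 = 12,
  4*4 = 6,   4*8 = 11,  8*8 = 13,
and  1*x = x (identity), k*l = l*k (commutative).
Pairwise Nim products:
  1 * 1 = 1
  1 * 4 = 4
  1 * 8 = 8
  4 * 1 = 4
  4 * 4 = 6
  4 * 8 = 11
  8 * 1 = 8
  8 * 4 = 11
  8 * 8 = 13
XOR them: 1 XOR 4 XOR 8 XOR 4 XOR 6 XOR 11 XOR 8 XOR 11 XOR 13 = 10.
Result: 13 * 13 = 10 (in Nim).

10


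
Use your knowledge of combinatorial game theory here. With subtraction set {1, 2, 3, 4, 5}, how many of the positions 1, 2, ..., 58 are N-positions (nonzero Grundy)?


Subtraction set S = {1, 2, 3, 4, 5}, so G(n) = n mod 6.
G(n) = 0 when n is a multiple of 6.
Multiples of 6 in [1, 58]: 9
N-positions (nonzero Grundy) = 58 - 9 = 49

49


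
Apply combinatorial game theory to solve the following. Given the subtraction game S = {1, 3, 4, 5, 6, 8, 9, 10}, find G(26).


The subtraction set is S = {1, 3, 4, 5, 6, 8, 9, 10}.
G(k) = mex{ G(k - s) : s in S, s <= k }. We compute iteratively: G(0) = 0.
G(1) = mex({0}) = 1
G(2) = mex({1}) = 0
G(3) = mex({0}) = 1
G(4) = mex({0, 1}) = 2
G(5) = mex({0, 1, 2}) = 3
G(6) = mex({0, 1, 3}) = 2
G(7) = mex({0, 1, 2}) = 3
G(8) = mex({0, 1, 2, 3}) = 4
G(9) = mex({0, 1, 2, 3, 4}) = 5
G(10) = mex({0, 1, 2, 3, 5}) = 4
G(11) = mex({0, 1, 2, 3, 4}) = 5
G(12) = mex({0, 1, 2, 3, 4, 5}) = 6
G(13) = mex({1, 2, 3, 4, 5, 6}) = 0
G(14) = mex({0, 2, 3, 4, 5}) = 1
G(15) = mex({1, 2, 3, 4, 5, 6}) = 0
G(16) = mex({0, 2, 3, 4, 5, 6}) = 1
G(17) = mex({0, 1, 3, 4, 5, 6}) = 2
G(18) = mex({0, 1, 2, 4, 5, 6}) = 3
G(19) = mex({0, 1, 3, 4, 5}) = 2
G(20) = mex({0, 1, 2, 4, 5, 6}) = 3
G(21) = mex({0, 1, 2, 3, 5, 6}) = 4
G(22) = mex({0, 1, 2, 3, 4, 6}) = 5
Observe that G(13)..G(22) = 0, 1, 0, 1, 2, 3, 2, 3, 4, 5 repeats G(0)..G(9) = 0, 1, 0, 1, 2, 3, 2, 3, 4, 5.
For k >= max(S) = 10, G(k) is determined by the previous 10 values G(k-10)..G(k-1); a window of 10 consecutive values has recurred shifted by 13, so by induction G(k + 13) = G(k) for all k >= 0: the sequence is periodic from the start with period 13.
One period: G(0..12) = 0, 1, 0, 1, 2, 3, 2, 3, 4, 5, 4, 5, 6.
26 mod 13 = 0, so G(26) = G(0) = 0.

0
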